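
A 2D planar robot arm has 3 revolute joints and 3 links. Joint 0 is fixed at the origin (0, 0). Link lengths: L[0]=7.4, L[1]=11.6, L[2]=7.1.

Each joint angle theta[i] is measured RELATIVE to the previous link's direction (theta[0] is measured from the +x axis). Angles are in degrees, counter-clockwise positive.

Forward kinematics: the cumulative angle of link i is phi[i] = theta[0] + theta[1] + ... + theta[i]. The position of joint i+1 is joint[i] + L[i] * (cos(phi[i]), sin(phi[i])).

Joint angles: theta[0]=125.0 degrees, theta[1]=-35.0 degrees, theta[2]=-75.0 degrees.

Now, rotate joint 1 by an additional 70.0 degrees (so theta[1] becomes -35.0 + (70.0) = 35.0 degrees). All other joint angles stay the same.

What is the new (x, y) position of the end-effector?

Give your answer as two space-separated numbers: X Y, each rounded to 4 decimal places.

joint[0] = (0.0000, 0.0000)  (base)
link 0: phi[0] = 125 = 125 deg
  cos(125 deg) = -0.5736, sin(125 deg) = 0.8192
  joint[1] = (0.0000, 0.0000) + 7.4 * (-0.5736, 0.8192) = (0.0000 + -4.2445, 0.0000 + 6.0617) = (-4.2445, 6.0617)
link 1: phi[1] = 125 + 35 = 160 deg
  cos(160 deg) = -0.9397, sin(160 deg) = 0.3420
  joint[2] = (-4.2445, 6.0617) + 11.6 * (-0.9397, 0.3420) = (-4.2445 + -10.9004, 6.0617 + 3.9674) = (-15.1449, 10.0292)
link 2: phi[2] = 125 + 35 + -75 = 85 deg
  cos(85 deg) = 0.0872, sin(85 deg) = 0.9962
  joint[3] = (-15.1449, 10.0292) + 7.1 * (0.0872, 0.9962) = (-15.1449 + 0.6188, 10.0292 + 7.0730) = (-14.5261, 17.1021)
End effector: (-14.5261, 17.1021)

Answer: -14.5261 17.1021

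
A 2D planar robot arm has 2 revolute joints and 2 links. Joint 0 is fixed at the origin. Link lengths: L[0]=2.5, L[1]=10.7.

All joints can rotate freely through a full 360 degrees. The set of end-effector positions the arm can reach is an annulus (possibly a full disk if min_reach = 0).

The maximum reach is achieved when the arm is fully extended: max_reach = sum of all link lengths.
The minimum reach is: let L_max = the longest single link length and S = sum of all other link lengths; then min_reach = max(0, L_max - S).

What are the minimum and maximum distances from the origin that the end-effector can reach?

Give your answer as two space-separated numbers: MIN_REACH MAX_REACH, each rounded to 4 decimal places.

Answer: 8.2000 13.2000

Derivation:
Link lengths: [2.5, 10.7]
max_reach = 2.5 + 10.7 = 13.2
L_max = max([2.5, 10.7]) = 10.7
S (sum of others) = 13.2 - 10.7 = 2.5
min_reach = max(0, 10.7 - 2.5) = max(0, 8.2) = 8.2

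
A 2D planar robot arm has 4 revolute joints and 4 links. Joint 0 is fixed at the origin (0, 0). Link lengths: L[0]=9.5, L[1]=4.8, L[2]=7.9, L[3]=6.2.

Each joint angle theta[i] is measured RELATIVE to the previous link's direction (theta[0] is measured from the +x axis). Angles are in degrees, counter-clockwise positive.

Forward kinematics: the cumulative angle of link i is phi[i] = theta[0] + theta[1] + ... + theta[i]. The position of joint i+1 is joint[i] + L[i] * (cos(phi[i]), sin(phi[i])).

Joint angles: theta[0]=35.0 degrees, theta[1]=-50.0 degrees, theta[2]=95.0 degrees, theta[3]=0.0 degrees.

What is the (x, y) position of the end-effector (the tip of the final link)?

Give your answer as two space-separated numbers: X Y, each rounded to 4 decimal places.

Answer: 14.8668 18.0924

Derivation:
joint[0] = (0.0000, 0.0000)  (base)
link 0: phi[0] = 35 = 35 deg
  cos(35 deg) = 0.8192, sin(35 deg) = 0.5736
  joint[1] = (0.0000, 0.0000) + 9.5 * (0.8192, 0.5736) = (0.0000 + 7.7819, 0.0000 + 5.4490) = (7.7819, 5.4490)
link 1: phi[1] = 35 + -50 = -15 deg
  cos(-15 deg) = 0.9659, sin(-15 deg) = -0.2588
  joint[2] = (7.7819, 5.4490) + 4.8 * (0.9659, -0.2588) = (7.7819 + 4.6364, 5.4490 + -1.2423) = (12.4184, 4.2066)
link 2: phi[2] = 35 + -50 + 95 = 80 deg
  cos(80 deg) = 0.1736, sin(80 deg) = 0.9848
  joint[3] = (12.4184, 4.2066) + 7.9 * (0.1736, 0.9848) = (12.4184 + 1.3718, 4.2066 + 7.7800) = (13.7902, 11.9866)
link 3: phi[3] = 35 + -50 + 95 + 0 = 80 deg
  cos(80 deg) = 0.1736, sin(80 deg) = 0.9848
  joint[4] = (13.7902, 11.9866) + 6.2 * (0.1736, 0.9848) = (13.7902 + 1.0766, 11.9866 + 6.1058) = (14.8668, 18.0924)
End effector: (14.8668, 18.0924)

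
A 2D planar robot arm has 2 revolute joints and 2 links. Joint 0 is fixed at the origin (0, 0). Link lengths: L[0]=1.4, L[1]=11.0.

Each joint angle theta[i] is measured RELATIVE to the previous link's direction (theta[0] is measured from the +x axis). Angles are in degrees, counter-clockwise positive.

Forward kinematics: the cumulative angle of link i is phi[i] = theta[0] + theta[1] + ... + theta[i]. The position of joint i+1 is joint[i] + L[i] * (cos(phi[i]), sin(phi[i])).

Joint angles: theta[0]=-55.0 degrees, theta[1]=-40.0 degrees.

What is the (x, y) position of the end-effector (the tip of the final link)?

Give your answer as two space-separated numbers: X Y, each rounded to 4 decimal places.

joint[0] = (0.0000, 0.0000)  (base)
link 0: phi[0] = -55 = -55 deg
  cos(-55 deg) = 0.5736, sin(-55 deg) = -0.8192
  joint[1] = (0.0000, 0.0000) + 1.4 * (0.5736, -0.8192) = (0.0000 + 0.8030, 0.0000 + -1.1468) = (0.8030, -1.1468)
link 1: phi[1] = -55 + -40 = -95 deg
  cos(-95 deg) = -0.0872, sin(-95 deg) = -0.9962
  joint[2] = (0.8030, -1.1468) + 11 * (-0.0872, -0.9962) = (0.8030 + -0.9587, -1.1468 + -10.9581) = (-0.1557, -12.1050)
End effector: (-0.1557, -12.1050)

Answer: -0.1557 -12.1050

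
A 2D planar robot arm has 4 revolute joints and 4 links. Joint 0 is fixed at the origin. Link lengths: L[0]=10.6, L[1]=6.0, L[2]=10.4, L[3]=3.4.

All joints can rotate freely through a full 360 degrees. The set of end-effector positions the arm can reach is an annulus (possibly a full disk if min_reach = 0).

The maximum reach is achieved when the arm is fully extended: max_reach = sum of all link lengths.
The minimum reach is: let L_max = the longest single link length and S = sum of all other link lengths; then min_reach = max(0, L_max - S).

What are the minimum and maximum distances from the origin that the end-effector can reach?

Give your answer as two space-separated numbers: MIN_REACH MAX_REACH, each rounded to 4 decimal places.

Link lengths: [10.6, 6.0, 10.4, 3.4]
max_reach = 10.6 + 6 + 10.4 + 3.4 = 30.4
L_max = max([10.6, 6.0, 10.4, 3.4]) = 10.6
S (sum of others) = 30.4 - 10.6 = 19.8
min_reach = max(0, 10.6 - 19.8) = max(0, -9.2) = 0

Answer: 0.0000 30.4000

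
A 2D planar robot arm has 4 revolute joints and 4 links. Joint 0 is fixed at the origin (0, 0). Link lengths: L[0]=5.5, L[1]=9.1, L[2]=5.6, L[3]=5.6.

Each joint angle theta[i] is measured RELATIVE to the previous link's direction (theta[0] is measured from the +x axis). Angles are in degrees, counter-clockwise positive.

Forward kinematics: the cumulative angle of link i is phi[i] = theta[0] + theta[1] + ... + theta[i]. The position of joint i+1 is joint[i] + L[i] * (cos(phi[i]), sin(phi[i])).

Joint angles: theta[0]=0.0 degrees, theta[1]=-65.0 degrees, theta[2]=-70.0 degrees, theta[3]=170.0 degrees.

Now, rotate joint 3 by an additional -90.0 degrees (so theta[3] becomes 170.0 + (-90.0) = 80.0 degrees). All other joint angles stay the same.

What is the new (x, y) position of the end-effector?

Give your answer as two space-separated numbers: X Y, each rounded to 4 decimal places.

joint[0] = (0.0000, 0.0000)  (base)
link 0: phi[0] = 0 = 0 deg
  cos(0 deg) = 1.0000, sin(0 deg) = 0.0000
  joint[1] = (0.0000, 0.0000) + 5.5 * (1.0000, 0.0000) = (0.0000 + 5.5000, 0.0000 + 0.0000) = (5.5000, 0.0000)
link 1: phi[1] = 0 + -65 = -65 deg
  cos(-65 deg) = 0.4226, sin(-65 deg) = -0.9063
  joint[2] = (5.5000, 0.0000) + 9.1 * (0.4226, -0.9063) = (5.5000 + 3.8458, 0.0000 + -8.2474) = (9.3458, -8.2474)
link 2: phi[2] = 0 + -65 + -70 = -135 deg
  cos(-135 deg) = -0.7071, sin(-135 deg) = -0.7071
  joint[3] = (9.3458, -8.2474) + 5.6 * (-0.7071, -0.7071) = (9.3458 + -3.9598, -8.2474 + -3.9598) = (5.3860, -12.2072)
link 3: phi[3] = 0 + -65 + -70 + 80 = -55 deg
  cos(-55 deg) = 0.5736, sin(-55 deg) = -0.8192
  joint[4] = (5.3860, -12.2072) + 5.6 * (0.5736, -0.8192) = (5.3860 + 3.2120, -12.2072 + -4.5873) = (8.5981, -16.7945)
End effector: (8.5981, -16.7945)

Answer: 8.5981 -16.7945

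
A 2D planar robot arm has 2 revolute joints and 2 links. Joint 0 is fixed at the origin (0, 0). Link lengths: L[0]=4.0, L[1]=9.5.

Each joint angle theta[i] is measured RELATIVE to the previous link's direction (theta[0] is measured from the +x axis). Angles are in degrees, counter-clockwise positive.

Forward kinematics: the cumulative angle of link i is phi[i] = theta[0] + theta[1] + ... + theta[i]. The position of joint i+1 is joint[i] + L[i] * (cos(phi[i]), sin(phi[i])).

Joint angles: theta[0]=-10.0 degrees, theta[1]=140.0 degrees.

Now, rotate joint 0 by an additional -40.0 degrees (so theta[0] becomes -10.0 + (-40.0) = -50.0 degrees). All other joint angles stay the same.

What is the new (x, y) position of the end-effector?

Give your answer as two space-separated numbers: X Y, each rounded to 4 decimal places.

joint[0] = (0.0000, 0.0000)  (base)
link 0: phi[0] = -50 = -50 deg
  cos(-50 deg) = 0.6428, sin(-50 deg) = -0.7660
  joint[1] = (0.0000, 0.0000) + 4 * (0.6428, -0.7660) = (0.0000 + 2.5712, 0.0000 + -3.0642) = (2.5712, -3.0642)
link 1: phi[1] = -50 + 140 = 90 deg
  cos(90 deg) = 0.0000, sin(90 deg) = 1.0000
  joint[2] = (2.5712, -3.0642) + 9.5 * (0.0000, 1.0000) = (2.5712 + 0.0000, -3.0642 + 9.5000) = (2.5712, 6.4358)
End effector: (2.5712, 6.4358)

Answer: 2.5712 6.4358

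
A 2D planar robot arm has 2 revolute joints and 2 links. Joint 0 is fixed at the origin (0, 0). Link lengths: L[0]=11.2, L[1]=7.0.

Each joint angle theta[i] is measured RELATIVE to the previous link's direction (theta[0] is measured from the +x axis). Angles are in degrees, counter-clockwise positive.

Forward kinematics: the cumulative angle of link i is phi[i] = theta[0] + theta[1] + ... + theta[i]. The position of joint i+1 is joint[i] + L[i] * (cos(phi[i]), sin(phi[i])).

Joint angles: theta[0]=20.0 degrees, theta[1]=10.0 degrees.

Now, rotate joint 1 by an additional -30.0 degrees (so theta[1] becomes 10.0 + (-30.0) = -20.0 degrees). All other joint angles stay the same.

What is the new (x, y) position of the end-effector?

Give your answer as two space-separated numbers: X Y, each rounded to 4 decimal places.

joint[0] = (0.0000, 0.0000)  (base)
link 0: phi[0] = 20 = 20 deg
  cos(20 deg) = 0.9397, sin(20 deg) = 0.3420
  joint[1] = (0.0000, 0.0000) + 11.2 * (0.9397, 0.3420) = (0.0000 + 10.5246, 0.0000 + 3.8306) = (10.5246, 3.8306)
link 1: phi[1] = 20 + -20 = 0 deg
  cos(0 deg) = 1.0000, sin(0 deg) = 0.0000
  joint[2] = (10.5246, 3.8306) + 7 * (1.0000, 0.0000) = (10.5246 + 7.0000, 3.8306 + 0.0000) = (17.5246, 3.8306)
End effector: (17.5246, 3.8306)

Answer: 17.5246 3.8306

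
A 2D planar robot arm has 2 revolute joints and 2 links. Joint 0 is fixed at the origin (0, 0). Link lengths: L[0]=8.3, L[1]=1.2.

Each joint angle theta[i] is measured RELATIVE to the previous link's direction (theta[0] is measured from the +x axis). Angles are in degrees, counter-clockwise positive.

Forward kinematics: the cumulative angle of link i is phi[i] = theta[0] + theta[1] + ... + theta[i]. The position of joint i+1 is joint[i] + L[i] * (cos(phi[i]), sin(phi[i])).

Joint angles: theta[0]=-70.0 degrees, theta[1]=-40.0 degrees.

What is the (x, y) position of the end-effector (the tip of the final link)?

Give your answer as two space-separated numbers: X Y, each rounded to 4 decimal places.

joint[0] = (0.0000, 0.0000)  (base)
link 0: phi[0] = -70 = -70 deg
  cos(-70 deg) = 0.3420, sin(-70 deg) = -0.9397
  joint[1] = (0.0000, 0.0000) + 8.3 * (0.3420, -0.9397) = (0.0000 + 2.8388, 0.0000 + -7.7994) = (2.8388, -7.7994)
link 1: phi[1] = -70 + -40 = -110 deg
  cos(-110 deg) = -0.3420, sin(-110 deg) = -0.9397
  joint[2] = (2.8388, -7.7994) + 1.2 * (-0.3420, -0.9397) = (2.8388 + -0.4104, -7.7994 + -1.1276) = (2.4283, -8.9271)
End effector: (2.4283, -8.9271)

Answer: 2.4283 -8.9271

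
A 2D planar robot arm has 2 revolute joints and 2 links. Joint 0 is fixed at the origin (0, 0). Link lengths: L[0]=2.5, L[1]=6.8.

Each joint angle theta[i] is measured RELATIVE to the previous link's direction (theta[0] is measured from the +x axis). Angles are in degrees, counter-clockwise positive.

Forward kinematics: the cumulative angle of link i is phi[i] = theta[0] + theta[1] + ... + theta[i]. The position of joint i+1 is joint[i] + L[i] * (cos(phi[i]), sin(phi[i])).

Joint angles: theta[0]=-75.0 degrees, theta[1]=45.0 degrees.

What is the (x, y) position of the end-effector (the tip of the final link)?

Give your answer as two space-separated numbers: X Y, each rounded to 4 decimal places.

joint[0] = (0.0000, 0.0000)  (base)
link 0: phi[0] = -75 = -75 deg
  cos(-75 deg) = 0.2588, sin(-75 deg) = -0.9659
  joint[1] = (0.0000, 0.0000) + 2.5 * (0.2588, -0.9659) = (0.0000 + 0.6470, 0.0000 + -2.4148) = (0.6470, -2.4148)
link 1: phi[1] = -75 + 45 = -30 deg
  cos(-30 deg) = 0.8660, sin(-30 deg) = -0.5000
  joint[2] = (0.6470, -2.4148) + 6.8 * (0.8660, -0.5000) = (0.6470 + 5.8890, -2.4148 + -3.4000) = (6.5360, -5.8148)
End effector: (6.5360, -5.8148)

Answer: 6.5360 -5.8148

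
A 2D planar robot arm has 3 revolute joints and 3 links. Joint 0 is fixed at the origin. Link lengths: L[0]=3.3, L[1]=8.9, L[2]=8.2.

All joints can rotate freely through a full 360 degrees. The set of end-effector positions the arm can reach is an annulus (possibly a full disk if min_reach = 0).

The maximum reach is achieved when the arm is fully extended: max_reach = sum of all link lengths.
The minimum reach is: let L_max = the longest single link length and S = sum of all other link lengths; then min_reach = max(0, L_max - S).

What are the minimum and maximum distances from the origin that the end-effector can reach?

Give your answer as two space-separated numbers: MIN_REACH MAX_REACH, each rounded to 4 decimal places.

Link lengths: [3.3, 8.9, 8.2]
max_reach = 3.3 + 8.9 + 8.2 = 20.4
L_max = max([3.3, 8.9, 8.2]) = 8.9
S (sum of others) = 20.4 - 8.9 = 11.5
min_reach = max(0, 8.9 - 11.5) = max(0, -2.6) = 0

Answer: 0.0000 20.4000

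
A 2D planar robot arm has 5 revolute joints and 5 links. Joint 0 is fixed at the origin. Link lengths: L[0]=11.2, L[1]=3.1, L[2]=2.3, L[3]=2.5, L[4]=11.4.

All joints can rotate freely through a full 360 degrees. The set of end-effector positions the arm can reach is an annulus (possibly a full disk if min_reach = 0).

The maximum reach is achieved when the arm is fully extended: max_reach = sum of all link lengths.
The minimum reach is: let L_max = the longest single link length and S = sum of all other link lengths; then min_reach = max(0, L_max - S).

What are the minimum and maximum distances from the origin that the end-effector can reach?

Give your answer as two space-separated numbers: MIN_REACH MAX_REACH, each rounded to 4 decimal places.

Link lengths: [11.2, 3.1, 2.3, 2.5, 11.4]
max_reach = 11.2 + 3.1 + 2.3 + 2.5 + 11.4 = 30.5
L_max = max([11.2, 3.1, 2.3, 2.5, 11.4]) = 11.4
S (sum of others) = 30.5 - 11.4 = 19.1
min_reach = max(0, 11.4 - 19.1) = max(0, -7.7) = 0

Answer: 0.0000 30.5000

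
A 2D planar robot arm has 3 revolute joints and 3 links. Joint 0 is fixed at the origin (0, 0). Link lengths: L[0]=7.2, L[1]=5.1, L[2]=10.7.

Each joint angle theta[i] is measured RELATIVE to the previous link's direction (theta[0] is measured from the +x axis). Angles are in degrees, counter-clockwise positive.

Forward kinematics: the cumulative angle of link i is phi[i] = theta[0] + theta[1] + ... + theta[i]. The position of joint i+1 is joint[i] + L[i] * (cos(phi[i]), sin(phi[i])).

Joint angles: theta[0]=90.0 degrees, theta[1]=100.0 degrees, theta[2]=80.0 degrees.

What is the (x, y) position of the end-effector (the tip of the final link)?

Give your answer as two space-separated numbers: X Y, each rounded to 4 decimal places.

joint[0] = (0.0000, 0.0000)  (base)
link 0: phi[0] = 90 = 90 deg
  cos(90 deg) = 0.0000, sin(90 deg) = 1.0000
  joint[1] = (0.0000, 0.0000) + 7.2 * (0.0000, 1.0000) = (0.0000 + 0.0000, 0.0000 + 7.2000) = (0.0000, 7.2000)
link 1: phi[1] = 90 + 100 = 190 deg
  cos(190 deg) = -0.9848, sin(190 deg) = -0.1736
  joint[2] = (0.0000, 7.2000) + 5.1 * (-0.9848, -0.1736) = (0.0000 + -5.0225, 7.2000 + -0.8856) = (-5.0225, 6.3144)
link 2: phi[2] = 90 + 100 + 80 = 270 deg
  cos(270 deg) = -0.0000, sin(270 deg) = -1.0000
  joint[3] = (-5.0225, 6.3144) + 10.7 * (-0.0000, -1.0000) = (-5.0225 + -0.0000, 6.3144 + -10.7000) = (-5.0225, -4.3856)
End effector: (-5.0225, -4.3856)

Answer: -5.0225 -4.3856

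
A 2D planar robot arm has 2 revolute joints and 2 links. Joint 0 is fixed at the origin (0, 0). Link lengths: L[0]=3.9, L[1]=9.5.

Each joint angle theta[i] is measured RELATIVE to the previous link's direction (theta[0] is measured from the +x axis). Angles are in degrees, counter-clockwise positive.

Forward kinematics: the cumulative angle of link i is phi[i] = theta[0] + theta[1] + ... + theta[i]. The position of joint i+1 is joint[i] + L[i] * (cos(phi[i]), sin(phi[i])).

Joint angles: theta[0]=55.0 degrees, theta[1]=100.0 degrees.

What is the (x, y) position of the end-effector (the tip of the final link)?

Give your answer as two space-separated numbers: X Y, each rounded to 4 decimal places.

joint[0] = (0.0000, 0.0000)  (base)
link 0: phi[0] = 55 = 55 deg
  cos(55 deg) = 0.5736, sin(55 deg) = 0.8192
  joint[1] = (0.0000, 0.0000) + 3.9 * (0.5736, 0.8192) = (0.0000 + 2.2369, 0.0000 + 3.1947) = (2.2369, 3.1947)
link 1: phi[1] = 55 + 100 = 155 deg
  cos(155 deg) = -0.9063, sin(155 deg) = 0.4226
  joint[2] = (2.2369, 3.1947) + 9.5 * (-0.9063, 0.4226) = (2.2369 + -8.6099, 3.1947 + 4.0149) = (-6.3730, 7.2096)
End effector: (-6.3730, 7.2096)

Answer: -6.3730 7.2096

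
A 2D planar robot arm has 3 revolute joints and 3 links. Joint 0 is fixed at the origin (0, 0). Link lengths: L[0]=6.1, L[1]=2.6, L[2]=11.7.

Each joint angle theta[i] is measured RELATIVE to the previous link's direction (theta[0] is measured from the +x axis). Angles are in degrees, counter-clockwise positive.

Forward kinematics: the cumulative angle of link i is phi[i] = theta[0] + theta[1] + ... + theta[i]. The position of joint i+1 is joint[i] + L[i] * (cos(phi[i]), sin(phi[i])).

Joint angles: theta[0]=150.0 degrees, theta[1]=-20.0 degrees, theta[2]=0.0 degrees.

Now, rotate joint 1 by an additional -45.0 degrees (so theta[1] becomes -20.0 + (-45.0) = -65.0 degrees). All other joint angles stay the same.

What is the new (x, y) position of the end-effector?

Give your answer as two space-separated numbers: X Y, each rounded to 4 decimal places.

Answer: -4.0364 17.2956

Derivation:
joint[0] = (0.0000, 0.0000)  (base)
link 0: phi[0] = 150 = 150 deg
  cos(150 deg) = -0.8660, sin(150 deg) = 0.5000
  joint[1] = (0.0000, 0.0000) + 6.1 * (-0.8660, 0.5000) = (0.0000 + -5.2828, 0.0000 + 3.0500) = (-5.2828, 3.0500)
link 1: phi[1] = 150 + -65 = 85 deg
  cos(85 deg) = 0.0872, sin(85 deg) = 0.9962
  joint[2] = (-5.2828, 3.0500) + 2.6 * (0.0872, 0.9962) = (-5.2828 + 0.2266, 3.0500 + 2.5901) = (-5.0562, 5.6401)
link 2: phi[2] = 150 + -65 + 0 = 85 deg
  cos(85 deg) = 0.0872, sin(85 deg) = 0.9962
  joint[3] = (-5.0562, 5.6401) + 11.7 * (0.0872, 0.9962) = (-5.0562 + 1.0197, 5.6401 + 11.6555) = (-4.0364, 17.2956)
End effector: (-4.0364, 17.2956)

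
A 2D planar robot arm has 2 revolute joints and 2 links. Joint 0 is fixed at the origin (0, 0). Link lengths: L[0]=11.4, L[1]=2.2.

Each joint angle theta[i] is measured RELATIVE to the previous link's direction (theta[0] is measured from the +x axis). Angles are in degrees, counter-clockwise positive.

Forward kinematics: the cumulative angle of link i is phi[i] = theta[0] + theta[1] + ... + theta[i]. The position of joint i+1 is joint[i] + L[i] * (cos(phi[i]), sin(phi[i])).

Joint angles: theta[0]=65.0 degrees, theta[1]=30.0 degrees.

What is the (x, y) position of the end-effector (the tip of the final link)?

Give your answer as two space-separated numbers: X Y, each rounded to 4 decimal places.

Answer: 4.6261 12.5235

Derivation:
joint[0] = (0.0000, 0.0000)  (base)
link 0: phi[0] = 65 = 65 deg
  cos(65 deg) = 0.4226, sin(65 deg) = 0.9063
  joint[1] = (0.0000, 0.0000) + 11.4 * (0.4226, 0.9063) = (0.0000 + 4.8178, 0.0000 + 10.3319) = (4.8178, 10.3319)
link 1: phi[1] = 65 + 30 = 95 deg
  cos(95 deg) = -0.0872, sin(95 deg) = 0.9962
  joint[2] = (4.8178, 10.3319) + 2.2 * (-0.0872, 0.9962) = (4.8178 + -0.1917, 10.3319 + 2.1916) = (4.6261, 12.5235)
End effector: (4.6261, 12.5235)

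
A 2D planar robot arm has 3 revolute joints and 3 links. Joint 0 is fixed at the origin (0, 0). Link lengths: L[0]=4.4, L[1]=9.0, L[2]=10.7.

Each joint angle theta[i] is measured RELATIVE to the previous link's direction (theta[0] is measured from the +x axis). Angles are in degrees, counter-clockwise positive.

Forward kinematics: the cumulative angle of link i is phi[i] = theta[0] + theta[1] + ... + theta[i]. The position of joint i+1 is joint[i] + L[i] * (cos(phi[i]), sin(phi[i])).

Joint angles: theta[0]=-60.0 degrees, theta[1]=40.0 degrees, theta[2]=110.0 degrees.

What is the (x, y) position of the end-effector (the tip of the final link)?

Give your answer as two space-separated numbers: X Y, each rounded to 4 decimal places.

Answer: 10.6572 3.8113

Derivation:
joint[0] = (0.0000, 0.0000)  (base)
link 0: phi[0] = -60 = -60 deg
  cos(-60 deg) = 0.5000, sin(-60 deg) = -0.8660
  joint[1] = (0.0000, 0.0000) + 4.4 * (0.5000, -0.8660) = (0.0000 + 2.2000, 0.0000 + -3.8105) = (2.2000, -3.8105)
link 1: phi[1] = -60 + 40 = -20 deg
  cos(-20 deg) = 0.9397, sin(-20 deg) = -0.3420
  joint[2] = (2.2000, -3.8105) + 9 * (0.9397, -0.3420) = (2.2000 + 8.4572, -3.8105 + -3.0782) = (10.6572, -6.8887)
link 2: phi[2] = -60 + 40 + 110 = 90 deg
  cos(90 deg) = 0.0000, sin(90 deg) = 1.0000
  joint[3] = (10.6572, -6.8887) + 10.7 * (0.0000, 1.0000) = (10.6572 + 0.0000, -6.8887 + 10.7000) = (10.6572, 3.8113)
End effector: (10.6572, 3.8113)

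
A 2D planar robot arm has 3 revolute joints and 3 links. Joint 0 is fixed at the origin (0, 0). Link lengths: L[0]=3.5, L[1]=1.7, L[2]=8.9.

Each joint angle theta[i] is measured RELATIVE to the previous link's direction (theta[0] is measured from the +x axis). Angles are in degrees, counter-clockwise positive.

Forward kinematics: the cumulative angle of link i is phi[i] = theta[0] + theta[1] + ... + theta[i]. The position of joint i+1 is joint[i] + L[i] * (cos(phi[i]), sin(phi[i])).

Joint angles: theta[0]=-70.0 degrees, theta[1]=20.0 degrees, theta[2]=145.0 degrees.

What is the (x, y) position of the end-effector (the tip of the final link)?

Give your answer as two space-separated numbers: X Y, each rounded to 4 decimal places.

Answer: 1.5141 4.2749

Derivation:
joint[0] = (0.0000, 0.0000)  (base)
link 0: phi[0] = -70 = -70 deg
  cos(-70 deg) = 0.3420, sin(-70 deg) = -0.9397
  joint[1] = (0.0000, 0.0000) + 3.5 * (0.3420, -0.9397) = (0.0000 + 1.1971, 0.0000 + -3.2889) = (1.1971, -3.2889)
link 1: phi[1] = -70 + 20 = -50 deg
  cos(-50 deg) = 0.6428, sin(-50 deg) = -0.7660
  joint[2] = (1.1971, -3.2889) + 1.7 * (0.6428, -0.7660) = (1.1971 + 1.0927, -3.2889 + -1.3023) = (2.2898, -4.5912)
link 2: phi[2] = -70 + 20 + 145 = 95 deg
  cos(95 deg) = -0.0872, sin(95 deg) = 0.9962
  joint[3] = (2.2898, -4.5912) + 8.9 * (-0.0872, 0.9962) = (2.2898 + -0.7757, -4.5912 + 8.8661) = (1.5141, 4.2749)
End effector: (1.5141, 4.2749)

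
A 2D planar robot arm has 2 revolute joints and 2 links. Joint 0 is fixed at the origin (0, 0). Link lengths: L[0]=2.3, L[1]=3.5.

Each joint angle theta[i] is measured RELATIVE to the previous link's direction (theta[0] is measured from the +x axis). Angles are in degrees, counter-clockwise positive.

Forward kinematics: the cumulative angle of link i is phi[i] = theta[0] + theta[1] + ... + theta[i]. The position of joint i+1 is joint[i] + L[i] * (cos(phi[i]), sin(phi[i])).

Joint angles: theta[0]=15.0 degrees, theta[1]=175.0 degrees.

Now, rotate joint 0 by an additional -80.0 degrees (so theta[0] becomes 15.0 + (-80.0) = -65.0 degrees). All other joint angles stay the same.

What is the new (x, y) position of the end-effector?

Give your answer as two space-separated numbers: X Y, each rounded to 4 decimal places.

Answer: -0.2250 1.2044

Derivation:
joint[0] = (0.0000, 0.0000)  (base)
link 0: phi[0] = -65 = -65 deg
  cos(-65 deg) = 0.4226, sin(-65 deg) = -0.9063
  joint[1] = (0.0000, 0.0000) + 2.3 * (0.4226, -0.9063) = (0.0000 + 0.9720, 0.0000 + -2.0845) = (0.9720, -2.0845)
link 1: phi[1] = -65 + 175 = 110 deg
  cos(110 deg) = -0.3420, sin(110 deg) = 0.9397
  joint[2] = (0.9720, -2.0845) + 3.5 * (-0.3420, 0.9397) = (0.9720 + -1.1971, -2.0845 + 3.2889) = (-0.2250, 1.2044)
End effector: (-0.2250, 1.2044)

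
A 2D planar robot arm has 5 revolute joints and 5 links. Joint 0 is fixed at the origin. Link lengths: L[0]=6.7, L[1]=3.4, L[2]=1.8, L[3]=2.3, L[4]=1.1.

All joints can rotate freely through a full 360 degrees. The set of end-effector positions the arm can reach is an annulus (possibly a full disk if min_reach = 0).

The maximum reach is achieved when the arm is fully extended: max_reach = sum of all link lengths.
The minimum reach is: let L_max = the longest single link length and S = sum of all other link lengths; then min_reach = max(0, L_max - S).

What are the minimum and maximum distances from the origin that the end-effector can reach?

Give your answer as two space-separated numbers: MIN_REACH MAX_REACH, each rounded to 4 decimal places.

Link lengths: [6.7, 3.4, 1.8, 2.3, 1.1]
max_reach = 6.7 + 3.4 + 1.8 + 2.3 + 1.1 = 15.3
L_max = max([6.7, 3.4, 1.8, 2.3, 1.1]) = 6.7
S (sum of others) = 15.3 - 6.7 = 8.6
min_reach = max(0, 6.7 - 8.6) = max(0, -1.9) = 0

Answer: 0.0000 15.3000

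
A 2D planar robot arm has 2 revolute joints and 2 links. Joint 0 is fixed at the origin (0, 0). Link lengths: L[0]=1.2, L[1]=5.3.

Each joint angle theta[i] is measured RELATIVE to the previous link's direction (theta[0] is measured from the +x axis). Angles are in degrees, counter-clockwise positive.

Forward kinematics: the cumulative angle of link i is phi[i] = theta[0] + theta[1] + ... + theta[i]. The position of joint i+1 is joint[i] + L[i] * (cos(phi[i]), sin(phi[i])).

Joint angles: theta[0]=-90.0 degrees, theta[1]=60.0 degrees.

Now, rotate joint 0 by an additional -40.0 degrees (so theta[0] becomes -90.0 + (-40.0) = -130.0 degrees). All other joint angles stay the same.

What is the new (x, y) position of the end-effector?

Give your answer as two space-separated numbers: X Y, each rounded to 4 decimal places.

Answer: 1.0414 -5.8996

Derivation:
joint[0] = (0.0000, 0.0000)  (base)
link 0: phi[0] = -130 = -130 deg
  cos(-130 deg) = -0.6428, sin(-130 deg) = -0.7660
  joint[1] = (0.0000, 0.0000) + 1.2 * (-0.6428, -0.7660) = (0.0000 + -0.7713, 0.0000 + -0.9193) = (-0.7713, -0.9193)
link 1: phi[1] = -130 + 60 = -70 deg
  cos(-70 deg) = 0.3420, sin(-70 deg) = -0.9397
  joint[2] = (-0.7713, -0.9193) + 5.3 * (0.3420, -0.9397) = (-0.7713 + 1.8127, -0.9193 + -4.9804) = (1.0414, -5.8996)
End effector: (1.0414, -5.8996)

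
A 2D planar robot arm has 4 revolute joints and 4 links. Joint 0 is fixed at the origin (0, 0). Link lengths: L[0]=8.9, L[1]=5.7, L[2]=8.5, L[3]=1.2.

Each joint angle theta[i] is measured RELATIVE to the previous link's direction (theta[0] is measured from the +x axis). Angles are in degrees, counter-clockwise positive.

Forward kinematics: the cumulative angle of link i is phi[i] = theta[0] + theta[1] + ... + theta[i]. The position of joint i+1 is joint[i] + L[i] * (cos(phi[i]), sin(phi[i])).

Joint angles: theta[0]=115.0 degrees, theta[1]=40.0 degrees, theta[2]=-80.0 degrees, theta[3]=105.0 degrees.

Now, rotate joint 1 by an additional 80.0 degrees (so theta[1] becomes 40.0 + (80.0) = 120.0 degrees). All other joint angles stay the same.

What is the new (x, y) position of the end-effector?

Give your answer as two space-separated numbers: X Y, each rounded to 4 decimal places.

joint[0] = (0.0000, 0.0000)  (base)
link 0: phi[0] = 115 = 115 deg
  cos(115 deg) = -0.4226, sin(115 deg) = 0.9063
  joint[1] = (0.0000, 0.0000) + 8.9 * (-0.4226, 0.9063) = (0.0000 + -3.7613, 0.0000 + 8.0661) = (-3.7613, 8.0661)
link 1: phi[1] = 115 + 120 = 235 deg
  cos(235 deg) = -0.5736, sin(235 deg) = -0.8192
  joint[2] = (-3.7613, 8.0661) + 5.7 * (-0.5736, -0.8192) = (-3.7613 + -3.2694, 8.0661 + -4.6692) = (-7.0307, 3.3970)
link 2: phi[2] = 115 + 120 + -80 = 155 deg
  cos(155 deg) = -0.9063, sin(155 deg) = 0.4226
  joint[3] = (-7.0307, 3.3970) + 8.5 * (-0.9063, 0.4226) = (-7.0307 + -7.7036, 3.3970 + 3.5923) = (-14.7343, 6.9892)
link 3: phi[3] = 115 + 120 + -80 + 105 = 260 deg
  cos(260 deg) = -0.1736, sin(260 deg) = -0.9848
  joint[4] = (-14.7343, 6.9892) + 1.2 * (-0.1736, -0.9848) = (-14.7343 + -0.2084, 6.9892 + -1.1818) = (-14.9427, 5.8075)
End effector: (-14.9427, 5.8075)

Answer: -14.9427 5.8075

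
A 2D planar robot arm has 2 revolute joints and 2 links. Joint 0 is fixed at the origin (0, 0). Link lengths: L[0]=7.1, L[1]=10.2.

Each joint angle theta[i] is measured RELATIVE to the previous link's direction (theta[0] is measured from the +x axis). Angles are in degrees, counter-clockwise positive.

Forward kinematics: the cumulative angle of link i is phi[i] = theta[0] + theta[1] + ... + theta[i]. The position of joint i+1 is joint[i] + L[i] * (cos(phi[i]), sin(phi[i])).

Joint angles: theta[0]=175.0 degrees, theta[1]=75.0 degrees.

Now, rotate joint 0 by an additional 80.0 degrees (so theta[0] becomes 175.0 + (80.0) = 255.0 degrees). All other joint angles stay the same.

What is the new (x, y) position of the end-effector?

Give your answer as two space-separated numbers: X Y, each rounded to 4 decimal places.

Answer: 6.9958 -11.9581

Derivation:
joint[0] = (0.0000, 0.0000)  (base)
link 0: phi[0] = 255 = 255 deg
  cos(255 deg) = -0.2588, sin(255 deg) = -0.9659
  joint[1] = (0.0000, 0.0000) + 7.1 * (-0.2588, -0.9659) = (0.0000 + -1.8376, 0.0000 + -6.8581) = (-1.8376, -6.8581)
link 1: phi[1] = 255 + 75 = 330 deg
  cos(330 deg) = 0.8660, sin(330 deg) = -0.5000
  joint[2] = (-1.8376, -6.8581) + 10.2 * (0.8660, -0.5000) = (-1.8376 + 8.8335, -6.8581 + -5.1000) = (6.9958, -11.9581)
End effector: (6.9958, -11.9581)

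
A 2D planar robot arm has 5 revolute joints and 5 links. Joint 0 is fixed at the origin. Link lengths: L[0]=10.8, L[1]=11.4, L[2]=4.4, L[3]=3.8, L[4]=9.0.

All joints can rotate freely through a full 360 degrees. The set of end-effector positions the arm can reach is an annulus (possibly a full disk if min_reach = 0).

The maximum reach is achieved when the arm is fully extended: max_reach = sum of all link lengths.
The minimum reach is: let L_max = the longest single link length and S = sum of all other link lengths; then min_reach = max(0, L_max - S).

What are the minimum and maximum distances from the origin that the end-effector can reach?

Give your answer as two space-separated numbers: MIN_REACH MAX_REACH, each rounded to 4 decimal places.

Link lengths: [10.8, 11.4, 4.4, 3.8, 9.0]
max_reach = 10.8 + 11.4 + 4.4 + 3.8 + 9 = 39.4
L_max = max([10.8, 11.4, 4.4, 3.8, 9.0]) = 11.4
S (sum of others) = 39.4 - 11.4 = 28
min_reach = max(0, 11.4 - 28) = max(0, -16.6) = 0

Answer: 0.0000 39.4000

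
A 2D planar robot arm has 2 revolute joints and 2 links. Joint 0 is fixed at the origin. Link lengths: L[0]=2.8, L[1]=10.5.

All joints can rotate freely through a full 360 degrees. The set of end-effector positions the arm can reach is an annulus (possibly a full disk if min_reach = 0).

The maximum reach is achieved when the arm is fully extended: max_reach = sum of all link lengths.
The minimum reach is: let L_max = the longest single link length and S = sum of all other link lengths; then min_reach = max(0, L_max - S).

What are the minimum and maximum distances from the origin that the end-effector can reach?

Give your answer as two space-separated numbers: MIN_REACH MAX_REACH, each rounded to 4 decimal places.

Link lengths: [2.8, 10.5]
max_reach = 2.8 + 10.5 = 13.3
L_max = max([2.8, 10.5]) = 10.5
S (sum of others) = 13.3 - 10.5 = 2.8
min_reach = max(0, 10.5 - 2.8) = max(0, 7.7) = 7.7

Answer: 7.7000 13.3000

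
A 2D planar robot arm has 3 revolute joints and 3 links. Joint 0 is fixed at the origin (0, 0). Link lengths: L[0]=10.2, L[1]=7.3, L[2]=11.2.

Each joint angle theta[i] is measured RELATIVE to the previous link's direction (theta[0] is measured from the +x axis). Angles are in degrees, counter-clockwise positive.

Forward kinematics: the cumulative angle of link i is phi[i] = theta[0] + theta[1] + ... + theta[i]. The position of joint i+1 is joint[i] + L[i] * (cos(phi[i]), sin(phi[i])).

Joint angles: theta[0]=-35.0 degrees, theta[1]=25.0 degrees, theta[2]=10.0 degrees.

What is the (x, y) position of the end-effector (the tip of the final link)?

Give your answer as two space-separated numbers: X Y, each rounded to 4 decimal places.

Answer: 26.7444 -7.1181

Derivation:
joint[0] = (0.0000, 0.0000)  (base)
link 0: phi[0] = -35 = -35 deg
  cos(-35 deg) = 0.8192, sin(-35 deg) = -0.5736
  joint[1] = (0.0000, 0.0000) + 10.2 * (0.8192, -0.5736) = (0.0000 + 8.3554, 0.0000 + -5.8505) = (8.3554, -5.8505)
link 1: phi[1] = -35 + 25 = -10 deg
  cos(-10 deg) = 0.9848, sin(-10 deg) = -0.1736
  joint[2] = (8.3554, -5.8505) + 7.3 * (0.9848, -0.1736) = (8.3554 + 7.1891, -5.8505 + -1.2676) = (15.5444, -7.1181)
link 2: phi[2] = -35 + 25 + 10 = 0 deg
  cos(0 deg) = 1.0000, sin(0 deg) = 0.0000
  joint[3] = (15.5444, -7.1181) + 11.2 * (1.0000, 0.0000) = (15.5444 + 11.2000, -7.1181 + 0.0000) = (26.7444, -7.1181)
End effector: (26.7444, -7.1181)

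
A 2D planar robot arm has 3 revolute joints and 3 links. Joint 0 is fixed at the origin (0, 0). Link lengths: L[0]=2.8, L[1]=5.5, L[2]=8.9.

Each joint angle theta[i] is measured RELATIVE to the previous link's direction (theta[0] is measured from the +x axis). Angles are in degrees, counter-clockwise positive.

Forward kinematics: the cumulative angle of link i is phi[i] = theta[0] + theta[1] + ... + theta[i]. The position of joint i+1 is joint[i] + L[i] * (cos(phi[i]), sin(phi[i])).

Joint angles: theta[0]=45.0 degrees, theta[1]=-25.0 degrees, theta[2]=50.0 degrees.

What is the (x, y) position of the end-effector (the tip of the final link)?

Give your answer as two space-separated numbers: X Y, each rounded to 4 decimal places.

joint[0] = (0.0000, 0.0000)  (base)
link 0: phi[0] = 45 = 45 deg
  cos(45 deg) = 0.7071, sin(45 deg) = 0.7071
  joint[1] = (0.0000, 0.0000) + 2.8 * (0.7071, 0.7071) = (0.0000 + 1.9799, 0.0000 + 1.9799) = (1.9799, 1.9799)
link 1: phi[1] = 45 + -25 = 20 deg
  cos(20 deg) = 0.9397, sin(20 deg) = 0.3420
  joint[2] = (1.9799, 1.9799) + 5.5 * (0.9397, 0.3420) = (1.9799 + 5.1683, 1.9799 + 1.8811) = (7.1482, 3.8610)
link 2: phi[2] = 45 + -25 + 50 = 70 deg
  cos(70 deg) = 0.3420, sin(70 deg) = 0.9397
  joint[3] = (7.1482, 3.8610) + 8.9 * (0.3420, 0.9397) = (7.1482 + 3.0440, 3.8610 + 8.3633) = (10.1922, 12.2243)
End effector: (10.1922, 12.2243)

Answer: 10.1922 12.2243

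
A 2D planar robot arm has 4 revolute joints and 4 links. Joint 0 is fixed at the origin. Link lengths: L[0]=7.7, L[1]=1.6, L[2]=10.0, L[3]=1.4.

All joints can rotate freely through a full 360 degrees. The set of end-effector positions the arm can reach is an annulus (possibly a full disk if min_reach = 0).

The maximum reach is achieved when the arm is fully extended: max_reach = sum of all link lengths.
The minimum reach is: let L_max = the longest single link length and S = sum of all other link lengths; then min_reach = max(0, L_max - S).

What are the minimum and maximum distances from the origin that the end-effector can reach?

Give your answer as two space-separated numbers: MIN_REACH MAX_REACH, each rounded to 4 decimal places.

Answer: 0.0000 20.7000

Derivation:
Link lengths: [7.7, 1.6, 10.0, 1.4]
max_reach = 7.7 + 1.6 + 10 + 1.4 = 20.7
L_max = max([7.7, 1.6, 10.0, 1.4]) = 10
S (sum of others) = 20.7 - 10 = 10.7
min_reach = max(0, 10 - 10.7) = max(0, -0.7) = 0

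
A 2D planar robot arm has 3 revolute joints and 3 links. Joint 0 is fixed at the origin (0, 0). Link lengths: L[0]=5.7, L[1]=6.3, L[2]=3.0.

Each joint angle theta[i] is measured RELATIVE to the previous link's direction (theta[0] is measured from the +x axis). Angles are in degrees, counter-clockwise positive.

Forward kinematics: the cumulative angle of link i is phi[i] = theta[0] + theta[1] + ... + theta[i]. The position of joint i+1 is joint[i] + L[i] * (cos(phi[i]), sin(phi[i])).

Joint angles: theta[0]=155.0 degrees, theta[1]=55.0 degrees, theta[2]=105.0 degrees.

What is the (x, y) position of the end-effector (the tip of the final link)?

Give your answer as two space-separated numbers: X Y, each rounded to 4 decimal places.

joint[0] = (0.0000, 0.0000)  (base)
link 0: phi[0] = 155 = 155 deg
  cos(155 deg) = -0.9063, sin(155 deg) = 0.4226
  joint[1] = (0.0000, 0.0000) + 5.7 * (-0.9063, 0.4226) = (0.0000 + -5.1660, 0.0000 + 2.4089) = (-5.1660, 2.4089)
link 1: phi[1] = 155 + 55 = 210 deg
  cos(210 deg) = -0.8660, sin(210 deg) = -0.5000
  joint[2] = (-5.1660, 2.4089) + 6.3 * (-0.8660, -0.5000) = (-5.1660 + -5.4560, 2.4089 + -3.1500) = (-10.6219, -0.7411)
link 2: phi[2] = 155 + 55 + 105 = 315 deg
  cos(315 deg) = 0.7071, sin(315 deg) = -0.7071
  joint[3] = (-10.6219, -0.7411) + 3 * (0.7071, -0.7071) = (-10.6219 + 2.1213, -0.7411 + -2.1213) = (-8.5006, -2.8624)
End effector: (-8.5006, -2.8624)

Answer: -8.5006 -2.8624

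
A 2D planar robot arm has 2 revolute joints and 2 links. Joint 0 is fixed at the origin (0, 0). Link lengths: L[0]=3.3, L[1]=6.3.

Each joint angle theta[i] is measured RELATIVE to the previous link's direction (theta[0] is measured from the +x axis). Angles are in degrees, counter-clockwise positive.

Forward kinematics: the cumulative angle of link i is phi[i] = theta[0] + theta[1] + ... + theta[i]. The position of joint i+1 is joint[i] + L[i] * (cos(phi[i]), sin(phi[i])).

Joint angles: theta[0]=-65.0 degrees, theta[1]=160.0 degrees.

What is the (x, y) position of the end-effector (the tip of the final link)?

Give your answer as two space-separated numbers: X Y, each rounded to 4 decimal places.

joint[0] = (0.0000, 0.0000)  (base)
link 0: phi[0] = -65 = -65 deg
  cos(-65 deg) = 0.4226, sin(-65 deg) = -0.9063
  joint[1] = (0.0000, 0.0000) + 3.3 * (0.4226, -0.9063) = (0.0000 + 1.3946, 0.0000 + -2.9908) = (1.3946, -2.9908)
link 1: phi[1] = -65 + 160 = 95 deg
  cos(95 deg) = -0.0872, sin(95 deg) = 0.9962
  joint[2] = (1.3946, -2.9908) + 6.3 * (-0.0872, 0.9962) = (1.3946 + -0.5491, -2.9908 + 6.2760) = (0.8456, 3.2852)
End effector: (0.8456, 3.2852)

Answer: 0.8456 3.2852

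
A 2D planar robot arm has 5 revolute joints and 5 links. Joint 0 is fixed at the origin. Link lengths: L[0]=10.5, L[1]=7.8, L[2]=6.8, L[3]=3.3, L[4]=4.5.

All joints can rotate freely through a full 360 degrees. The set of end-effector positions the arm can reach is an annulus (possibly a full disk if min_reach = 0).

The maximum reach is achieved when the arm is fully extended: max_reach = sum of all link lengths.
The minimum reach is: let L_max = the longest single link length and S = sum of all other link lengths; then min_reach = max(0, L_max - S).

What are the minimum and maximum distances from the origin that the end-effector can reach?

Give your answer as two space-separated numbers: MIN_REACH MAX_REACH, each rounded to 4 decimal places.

Link lengths: [10.5, 7.8, 6.8, 3.3, 4.5]
max_reach = 10.5 + 7.8 + 6.8 + 3.3 + 4.5 = 32.9
L_max = max([10.5, 7.8, 6.8, 3.3, 4.5]) = 10.5
S (sum of others) = 32.9 - 10.5 = 22.4
min_reach = max(0, 10.5 - 22.4) = max(0, -11.9) = 0

Answer: 0.0000 32.9000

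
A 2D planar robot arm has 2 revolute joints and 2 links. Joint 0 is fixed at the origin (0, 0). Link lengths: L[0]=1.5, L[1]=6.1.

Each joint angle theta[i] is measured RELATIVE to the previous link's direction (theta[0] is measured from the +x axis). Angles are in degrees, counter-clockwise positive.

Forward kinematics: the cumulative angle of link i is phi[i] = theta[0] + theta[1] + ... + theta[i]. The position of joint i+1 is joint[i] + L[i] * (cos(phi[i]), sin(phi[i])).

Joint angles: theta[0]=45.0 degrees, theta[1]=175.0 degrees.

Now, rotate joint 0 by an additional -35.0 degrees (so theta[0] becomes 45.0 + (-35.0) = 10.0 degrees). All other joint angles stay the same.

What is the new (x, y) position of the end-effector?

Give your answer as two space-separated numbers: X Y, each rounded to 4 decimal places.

joint[0] = (0.0000, 0.0000)  (base)
link 0: phi[0] = 10 = 10 deg
  cos(10 deg) = 0.9848, sin(10 deg) = 0.1736
  joint[1] = (0.0000, 0.0000) + 1.5 * (0.9848, 0.1736) = (0.0000 + 1.4772, 0.0000 + 0.2605) = (1.4772, 0.2605)
link 1: phi[1] = 10 + 175 = 185 deg
  cos(185 deg) = -0.9962, sin(185 deg) = -0.0872
  joint[2] = (1.4772, 0.2605) + 6.1 * (-0.9962, -0.0872) = (1.4772 + -6.0768, 0.2605 + -0.5317) = (-4.5996, -0.2712)
End effector: (-4.5996, -0.2712)

Answer: -4.5996 -0.2712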